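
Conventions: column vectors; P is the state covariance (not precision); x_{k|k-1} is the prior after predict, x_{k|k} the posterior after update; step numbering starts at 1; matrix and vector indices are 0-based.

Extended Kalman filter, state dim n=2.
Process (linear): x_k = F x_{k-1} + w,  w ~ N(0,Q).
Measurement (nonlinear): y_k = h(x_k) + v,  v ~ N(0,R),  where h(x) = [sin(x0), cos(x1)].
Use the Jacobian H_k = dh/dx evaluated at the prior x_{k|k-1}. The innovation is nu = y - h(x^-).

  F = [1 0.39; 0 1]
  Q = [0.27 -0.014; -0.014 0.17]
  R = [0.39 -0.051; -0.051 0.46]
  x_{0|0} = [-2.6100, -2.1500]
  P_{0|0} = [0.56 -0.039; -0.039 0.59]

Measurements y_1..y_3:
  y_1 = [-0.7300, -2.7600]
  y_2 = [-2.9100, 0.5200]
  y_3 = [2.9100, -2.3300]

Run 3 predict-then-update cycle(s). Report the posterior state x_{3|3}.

step 1: x^-=[-3.4485, -2.1500]  P^-=[0.8893 0.1771; 0.1771 0.7600]  H_jac=[-0.9533 0.0000; 0.0000 0.8369]  S=[1.1981 -0.1923; -0.1923 0.9923]  K=[-0.7055 0.0126; -0.0393 0.6334]  nu=[-1.0321, -2.2126]  x^+=[-2.7483, -3.5109]  P^+=[0.2893 0.0499; 0.0499 0.3505]
step 2: x^-=[-4.1175, -3.5109]  P^-=[0.6516 0.1726; 0.1726 0.5205]  H_jac=[-0.5604 0.0000; 0.0000 -0.3610]  S=[0.5946 -0.0161; -0.0161 0.5278]  K=[-0.6178 -0.1369; -0.1725 -0.3612]  nu=[-3.7382, 1.4526]  x^+=[-2.0070, -3.3909]  P^+=[0.4175 0.0872; 0.0872 0.4360]
step 3: x^-=[-3.3294, -3.3909]  P^-=[0.8218 0.2432; 0.2432 0.6060]  H_jac=[-0.9824 0.0000; 0.0000 -0.2467]  S=[1.1831 0.0079; 0.0079 0.4969]  K=[-0.6816 -0.1099; -0.1999 -0.2977]  nu=[2.7233, -1.3609]  x^+=[-5.0362, -3.5302]  P^+=[0.2649 0.0639; 0.0639 0.5137]

x_post = [-5.0362, -3.5302]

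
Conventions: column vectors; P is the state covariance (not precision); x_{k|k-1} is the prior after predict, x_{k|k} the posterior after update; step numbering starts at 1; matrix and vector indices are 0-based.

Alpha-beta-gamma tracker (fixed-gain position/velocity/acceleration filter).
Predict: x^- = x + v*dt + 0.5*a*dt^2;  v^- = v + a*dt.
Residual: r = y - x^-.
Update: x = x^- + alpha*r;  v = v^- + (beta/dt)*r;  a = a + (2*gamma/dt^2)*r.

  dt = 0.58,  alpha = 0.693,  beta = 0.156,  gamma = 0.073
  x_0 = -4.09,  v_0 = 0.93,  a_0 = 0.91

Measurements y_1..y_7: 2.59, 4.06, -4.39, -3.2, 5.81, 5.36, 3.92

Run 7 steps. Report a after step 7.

step 1: x_pred=-3.3975  r=5.9875  x^+=0.7518  v^+=3.0682  a^+=3.5086
step 2: x_pred=3.1216  r=0.9384  x^+=3.7719  v^+=5.3557  a^+=3.9159
step 3: x_pred=7.5368  r=-11.9268  x^+=-0.7285  v^+=4.4190  a^+=-1.2604
step 4: x_pred=1.6226  r=-4.8226  x^+=-1.7195  v^+=2.3908  a^+=-3.3534
step 5: x_pred=-0.8968  r=6.7068  x^+=3.7510  v^+=2.2498  a^+=-0.4426
step 6: x_pred=4.9814  r=0.3786  x^+=5.2438  v^+=2.0949  a^+=-0.2783
step 7: x_pred=6.4120  r=-2.4920  x^+=4.6850  v^+=1.2632  a^+=-1.3599

a_post = -1.3599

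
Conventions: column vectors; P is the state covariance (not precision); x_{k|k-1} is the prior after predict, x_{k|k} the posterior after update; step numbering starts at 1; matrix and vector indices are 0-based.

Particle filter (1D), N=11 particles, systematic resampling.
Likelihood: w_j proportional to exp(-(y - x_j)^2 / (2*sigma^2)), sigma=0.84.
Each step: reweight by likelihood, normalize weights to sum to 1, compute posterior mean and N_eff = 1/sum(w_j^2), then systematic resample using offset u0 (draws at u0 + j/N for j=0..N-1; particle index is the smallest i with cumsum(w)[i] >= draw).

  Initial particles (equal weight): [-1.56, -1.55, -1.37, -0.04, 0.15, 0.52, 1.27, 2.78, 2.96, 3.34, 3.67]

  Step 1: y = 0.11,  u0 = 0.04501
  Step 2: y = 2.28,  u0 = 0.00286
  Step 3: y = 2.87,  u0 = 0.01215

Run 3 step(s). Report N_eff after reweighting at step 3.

step 1: w=[0.0369, 0.0378, 0.0563, 0.2618, 0.2657, 0.2362, 0.1025, 0.0017, 0.0008, 0.0002, 0.0000]  mean=0.0971  Neff=4.7296  idx=[1, 3, 3, 3, 4, 4, 4, 5, 5, 5, 6]
step 2: w=[0.0000, 0.0219, 0.0219, 0.0219, 0.0399, 0.0399, 0.0399, 0.1107, 0.1107, 0.1107, 0.4824]  mean=0.8006  Neff=3.6272  idx=[1, 4, 6, 7, 8, 9, 10, 10, 10, 10, 10]
step 3: w=[0.0028, 0.0060, 0.0060, 0.0225, 0.0225, 0.0225, 0.1836, 0.1836, 0.1836, 0.1836, 0.1836]  mean=1.2024  Neff=5.8798  idx=[2, 6, 6, 7, 7, 8, 8, 9, 9, 10, 10]

N_eff = 5.8798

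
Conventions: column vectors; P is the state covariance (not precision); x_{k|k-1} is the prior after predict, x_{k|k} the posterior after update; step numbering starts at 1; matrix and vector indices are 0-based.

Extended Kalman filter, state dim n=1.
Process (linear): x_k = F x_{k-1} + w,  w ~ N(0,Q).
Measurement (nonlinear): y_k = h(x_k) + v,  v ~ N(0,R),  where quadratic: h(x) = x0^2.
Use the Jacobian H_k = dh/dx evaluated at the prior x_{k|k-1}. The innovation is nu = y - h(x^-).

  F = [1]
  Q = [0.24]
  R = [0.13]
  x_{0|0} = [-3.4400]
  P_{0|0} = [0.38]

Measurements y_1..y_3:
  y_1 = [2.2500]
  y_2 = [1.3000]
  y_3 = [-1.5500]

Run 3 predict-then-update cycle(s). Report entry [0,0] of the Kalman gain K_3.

step 1: x^-=[-3.4400]  P^-=[0.6200]  H_jac=[-6.8800]  S=[29.4773]  K=[-0.1447]  nu=[-9.5836]  x^+=[-2.0532]  P^+=[0.0027]
step 2: x^-=[-2.0532]  P^-=[0.2427]  H_jac=[-4.1064]  S=[4.2230]  K=[-0.2360]  nu=[-2.9155]  x^+=[-1.3650]  P^+=[0.0075]
step 3: x^-=[-1.3650]  P^-=[0.2475]  H_jac=[-2.7301]  S=[1.9745]  K=[-0.3422]  nu=[-3.4133]  x^+=[-0.1971]  P^+=[0.0163]

K[0,0] = -0.3422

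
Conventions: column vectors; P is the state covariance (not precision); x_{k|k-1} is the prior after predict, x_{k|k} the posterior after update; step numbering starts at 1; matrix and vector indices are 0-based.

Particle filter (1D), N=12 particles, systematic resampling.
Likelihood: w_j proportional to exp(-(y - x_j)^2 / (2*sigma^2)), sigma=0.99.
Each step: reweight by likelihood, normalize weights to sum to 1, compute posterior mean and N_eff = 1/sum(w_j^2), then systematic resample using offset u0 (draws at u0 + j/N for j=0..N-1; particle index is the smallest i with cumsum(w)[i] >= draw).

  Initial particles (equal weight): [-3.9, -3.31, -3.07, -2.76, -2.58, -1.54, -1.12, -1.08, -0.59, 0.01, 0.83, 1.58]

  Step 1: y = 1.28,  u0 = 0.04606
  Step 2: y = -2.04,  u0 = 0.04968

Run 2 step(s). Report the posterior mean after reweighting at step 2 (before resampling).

post_mean = -0.6416

step 1: w=[0.0000, 0.0000, 0.0000, 0.0001, 0.0002, 0.0067, 0.0204, 0.0225, 0.0648, 0.1693, 0.3477, 0.3683]  mean=0.7757  Neff=3.4439  idx=[7, 9, 9, 10, 10, 10, 10, 10, 11, 11, 11, 11]
step 2: w=[0.6654, 0.1248, 0.1248, 0.0159, 0.0159, 0.0159, 0.0159, 0.0159, 0.0013, 0.0013, 0.0013, 0.0013]  mean=-0.6416  Neff=2.1044  idx=[0, 0, 0, 0, 0, 0, 0, 0, 1, 2, 2, 6]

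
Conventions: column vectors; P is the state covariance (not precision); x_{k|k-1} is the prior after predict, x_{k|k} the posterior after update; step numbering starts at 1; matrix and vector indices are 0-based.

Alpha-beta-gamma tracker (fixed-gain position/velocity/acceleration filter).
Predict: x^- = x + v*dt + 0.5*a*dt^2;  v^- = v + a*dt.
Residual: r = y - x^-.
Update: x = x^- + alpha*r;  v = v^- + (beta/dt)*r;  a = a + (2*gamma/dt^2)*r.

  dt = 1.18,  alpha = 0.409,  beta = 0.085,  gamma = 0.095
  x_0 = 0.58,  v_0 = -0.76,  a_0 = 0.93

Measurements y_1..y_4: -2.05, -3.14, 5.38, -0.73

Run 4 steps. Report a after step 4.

a_post = 0.3025

step 1: x_pred=0.3307  r=-2.3807  x^+=-0.6430  v^+=0.1659  a^+=0.6051
step 2: x_pred=-0.0259  r=-3.1141  x^+=-1.2996  v^+=0.6557  a^+=0.1802
step 3: x_pred=-0.4004  r=5.7804  x^+=1.9638  v^+=1.2847  a^+=0.9690
step 4: x_pred=4.1543  r=-4.8843  x^+=2.1566  v^+=2.0763  a^+=0.3025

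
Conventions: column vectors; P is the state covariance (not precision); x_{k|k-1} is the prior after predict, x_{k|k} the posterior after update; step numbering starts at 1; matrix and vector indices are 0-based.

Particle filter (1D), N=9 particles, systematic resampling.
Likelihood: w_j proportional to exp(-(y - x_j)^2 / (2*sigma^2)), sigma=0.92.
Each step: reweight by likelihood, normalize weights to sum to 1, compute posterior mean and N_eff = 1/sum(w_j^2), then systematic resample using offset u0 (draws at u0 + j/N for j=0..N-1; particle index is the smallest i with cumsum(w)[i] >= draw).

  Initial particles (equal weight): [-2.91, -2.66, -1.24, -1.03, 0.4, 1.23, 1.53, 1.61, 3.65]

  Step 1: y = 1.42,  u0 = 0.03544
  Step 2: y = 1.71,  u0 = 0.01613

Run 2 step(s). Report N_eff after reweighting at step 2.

step 1: w=[0.0000, 0.0000, 0.0043, 0.0080, 0.1507, 0.2728, 0.2767, 0.2728, 0.0148]  mean=1.2985  Neff=4.0263  idx=[4, 4, 5, 5, 6, 6, 6, 7, 7]
step 2: w=[0.0490, 0.0490, 0.1179, 0.1179, 0.1325, 0.1325, 0.1325, 0.1343, 0.1343]  mean=1.3700  Neff=8.2396  idx=[0, 2, 3, 4, 4, 5, 6, 7, 8]

N_eff = 8.2396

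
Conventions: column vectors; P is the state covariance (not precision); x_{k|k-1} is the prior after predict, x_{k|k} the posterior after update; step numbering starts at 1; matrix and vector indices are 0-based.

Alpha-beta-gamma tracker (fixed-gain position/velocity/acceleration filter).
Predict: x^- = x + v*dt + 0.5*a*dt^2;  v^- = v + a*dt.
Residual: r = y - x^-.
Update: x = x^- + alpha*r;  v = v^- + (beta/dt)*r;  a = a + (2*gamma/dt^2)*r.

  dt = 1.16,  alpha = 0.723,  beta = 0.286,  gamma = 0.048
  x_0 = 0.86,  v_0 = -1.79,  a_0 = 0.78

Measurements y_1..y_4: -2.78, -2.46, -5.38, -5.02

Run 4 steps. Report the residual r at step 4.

step 1: x_pred=-0.6916  r=-2.0884  x^+=-2.2015  v^+=-1.4001  a^+=0.6310
step 2: x_pred=-3.4011  r=0.9411  x^+=-2.7207  v^+=-0.4361  a^+=0.6981
step 3: x_pred=-2.7568  r=-2.6232  x^+=-4.6534  v^+=-0.2730  a^+=0.5110
step 4: x_pred=-4.6263  r=-0.3937  x^+=-4.9109  v^+=0.2227  a^+=0.4829

resid = -0.3937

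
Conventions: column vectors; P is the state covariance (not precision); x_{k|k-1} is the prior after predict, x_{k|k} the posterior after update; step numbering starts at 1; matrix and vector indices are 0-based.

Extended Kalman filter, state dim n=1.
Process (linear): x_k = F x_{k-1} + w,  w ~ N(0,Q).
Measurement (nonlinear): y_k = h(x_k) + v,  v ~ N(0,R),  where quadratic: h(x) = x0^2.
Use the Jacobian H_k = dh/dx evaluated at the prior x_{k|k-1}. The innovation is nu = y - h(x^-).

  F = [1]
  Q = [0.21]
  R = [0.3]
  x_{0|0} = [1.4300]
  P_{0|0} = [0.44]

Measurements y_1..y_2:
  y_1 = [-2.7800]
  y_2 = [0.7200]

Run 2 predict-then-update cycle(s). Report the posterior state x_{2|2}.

x_post = [-0.3397]

step 1: x^-=[1.4300]  P^-=[0.6500]  H_jac=[2.8600]  S=[5.6167]  K=[0.3310]  nu=[-4.8249]  x^+=[-0.1669]  P^+=[0.0347]
step 2: x^-=[-0.1669]  P^-=[0.2447]  H_jac=[-0.3338]  S=[0.3273]  K=[-0.2496]  nu=[0.6921]  x^+=[-0.3397]  P^+=[0.2243]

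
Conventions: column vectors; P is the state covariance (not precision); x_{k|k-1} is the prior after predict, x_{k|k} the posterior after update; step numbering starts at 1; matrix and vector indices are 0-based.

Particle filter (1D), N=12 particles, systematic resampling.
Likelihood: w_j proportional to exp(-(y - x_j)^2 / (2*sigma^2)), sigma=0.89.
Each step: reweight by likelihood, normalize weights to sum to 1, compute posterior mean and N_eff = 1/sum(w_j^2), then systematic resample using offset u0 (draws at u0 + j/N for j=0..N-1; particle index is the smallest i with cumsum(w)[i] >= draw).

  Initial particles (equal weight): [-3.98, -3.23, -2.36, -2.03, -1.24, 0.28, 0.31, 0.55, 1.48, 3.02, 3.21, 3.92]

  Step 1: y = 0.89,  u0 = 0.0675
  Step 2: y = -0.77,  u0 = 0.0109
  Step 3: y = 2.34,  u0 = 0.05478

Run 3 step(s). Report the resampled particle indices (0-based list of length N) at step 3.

resampled_idx = [0, 2, 3, 4, 6, 7, 8, 9, 9, 10, 11, 11]

step 1: w=[0.0000, 0.0000, 0.0004, 0.0013, 0.0164, 0.2267, 0.2318, 0.2665, 0.2301, 0.0164, 0.0096, 0.0009]  mean=0.6823  Neff=4.3527  idx=[5, 5, 5, 6, 6, 7, 7, 7, 7, 8, 8, 9]
step 2: w=[0.1289, 0.1289, 0.1289, 0.1238, 0.1238, 0.0861, 0.0861, 0.0861, 0.0861, 0.0106, 0.0106, 0.0000]  mean=0.4059  Neff=9.0576  idx=[0, 0, 1, 2, 2, 3, 4, 4, 5, 6, 7, 8]
step 3: w=[0.0627, 0.0627, 0.0627, 0.0627, 0.0627, 0.0677, 0.0677, 0.0677, 0.1208, 0.1208, 0.1208, 0.1208]  mean=0.4166  Neff=10.8912  idx=[0, 2, 3, 4, 6, 7, 8, 9, 9, 10, 11, 11]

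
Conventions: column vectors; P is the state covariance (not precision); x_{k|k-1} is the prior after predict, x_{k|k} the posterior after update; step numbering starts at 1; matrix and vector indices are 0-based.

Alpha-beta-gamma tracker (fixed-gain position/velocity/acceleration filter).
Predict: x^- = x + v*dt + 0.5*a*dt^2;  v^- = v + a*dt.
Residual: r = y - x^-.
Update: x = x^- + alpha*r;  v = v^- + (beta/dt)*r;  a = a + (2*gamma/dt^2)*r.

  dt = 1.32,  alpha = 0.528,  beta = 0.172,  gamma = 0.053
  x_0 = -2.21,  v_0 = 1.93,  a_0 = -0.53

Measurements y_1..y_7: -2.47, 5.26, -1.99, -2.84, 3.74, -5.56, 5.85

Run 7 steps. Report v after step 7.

v_post = -1.1666

step 1: x_pred=-0.1241  r=-2.3459  x^+=-1.3628  v^+=0.9247  a^+=-0.6727
step 2: x_pred=-0.7282  r=5.9882  x^+=2.4336  v^+=0.8170  a^+=-0.3084
step 3: x_pred=3.2434  r=-5.2334  x^+=0.4801  v^+=-0.2720  a^+=-0.6268
step 4: x_pred=-0.4250  r=-2.4150  x^+=-1.7001  v^+=-1.4141  a^+=-0.7737
step 5: x_pred=-4.2407  r=7.9807  x^+=-0.0269  v^+=-1.3954  a^+=-0.2882
step 6: x_pred=-2.1200  r=-3.4400  x^+=-3.9363  v^+=-2.2241  a^+=-0.4975
step 7: x_pred=-7.3055  r=13.1555  x^+=-0.3594  v^+=-1.1666  a^+=0.3028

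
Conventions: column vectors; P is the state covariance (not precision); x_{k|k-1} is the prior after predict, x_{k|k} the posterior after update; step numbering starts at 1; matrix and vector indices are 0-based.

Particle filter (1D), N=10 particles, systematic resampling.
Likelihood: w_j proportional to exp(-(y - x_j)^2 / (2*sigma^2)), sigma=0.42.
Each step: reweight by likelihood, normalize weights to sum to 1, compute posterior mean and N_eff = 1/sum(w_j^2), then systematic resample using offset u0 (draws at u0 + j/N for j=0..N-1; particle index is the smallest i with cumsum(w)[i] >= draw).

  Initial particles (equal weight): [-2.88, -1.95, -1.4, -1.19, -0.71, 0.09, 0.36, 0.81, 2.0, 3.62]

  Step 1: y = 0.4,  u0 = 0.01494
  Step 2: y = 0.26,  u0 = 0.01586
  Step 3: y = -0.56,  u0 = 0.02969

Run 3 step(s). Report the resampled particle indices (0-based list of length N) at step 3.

step 1: w=[0.0000, 0.0000, 0.0000, 0.0003, 0.0126, 0.3160, 0.4131, 0.2577, 0.0003, 0.0000]  mean=0.3770  Neff=2.9672  idx=[5, 5, 5, 5, 6, 6, 6, 6, 7, 7]
step 2: w=[0.1094, 0.1094, 0.1094, 0.1094, 0.1154, 0.1154, 0.1154, 0.1154, 0.0504, 0.0504]  mean=0.2872  Neff=9.4136  idx=[0, 1, 1, 2, 3, 4, 5, 6, 7, 8]
step 3: w=[0.1608, 0.1608, 0.1608, 0.1608, 0.1608, 0.0484, 0.0484, 0.0484, 0.0484, 0.0026]  mean=0.1441  Neff=7.2133  idx=[0, 0, 1, 2, 2, 3, 3, 4, 5, 7]

resampled_idx = [0, 0, 1, 2, 2, 3, 3, 4, 5, 7]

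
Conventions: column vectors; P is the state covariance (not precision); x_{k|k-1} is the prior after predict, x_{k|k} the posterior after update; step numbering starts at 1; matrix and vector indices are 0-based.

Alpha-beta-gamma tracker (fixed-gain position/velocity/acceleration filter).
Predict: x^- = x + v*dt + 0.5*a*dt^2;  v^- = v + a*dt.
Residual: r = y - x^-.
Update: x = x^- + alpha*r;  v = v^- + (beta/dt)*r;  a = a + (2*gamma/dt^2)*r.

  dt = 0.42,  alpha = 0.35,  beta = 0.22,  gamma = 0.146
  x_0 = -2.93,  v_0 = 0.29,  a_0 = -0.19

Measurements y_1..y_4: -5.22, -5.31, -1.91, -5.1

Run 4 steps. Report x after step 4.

x_post = -5.7299

step 1: x_pred=-2.8250  r=-2.3950  x^+=-3.6632  v^+=-1.0443  a^+=-4.1546
step 2: x_pred=-4.4683  r=-0.8417  x^+=-4.7629  v^+=-3.2302  a^+=-5.5479
step 3: x_pred=-6.6089  r=4.6989  x^+=-4.9643  v^+=-3.0990  a^+=2.2303
step 4: x_pred=-6.0691  r=0.9691  x^+=-5.7299  v^+=-1.6546  a^+=3.8345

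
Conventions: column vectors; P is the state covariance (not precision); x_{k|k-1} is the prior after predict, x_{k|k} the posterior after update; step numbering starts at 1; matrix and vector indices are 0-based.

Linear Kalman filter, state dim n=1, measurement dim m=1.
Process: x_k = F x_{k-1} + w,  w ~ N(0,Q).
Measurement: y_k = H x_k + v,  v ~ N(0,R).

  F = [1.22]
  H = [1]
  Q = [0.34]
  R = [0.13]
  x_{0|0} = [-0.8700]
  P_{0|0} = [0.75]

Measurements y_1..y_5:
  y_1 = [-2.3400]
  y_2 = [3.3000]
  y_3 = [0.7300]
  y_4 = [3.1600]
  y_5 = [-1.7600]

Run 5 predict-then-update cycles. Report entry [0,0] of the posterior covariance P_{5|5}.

P_post[0,0] = 0.1029

step 1: x^-=[-1.0614]  P^-=[1.4563]  S=[1.5863]  K=[0.9180]  nu=[-1.2786]  x^+=[-2.2352]  P^+=[0.1193]
step 2: x^-=[-2.7270]  P^-=[0.5176]  S=[0.6476]  K=[0.7993]  nu=[6.0270]  x^+=[2.0902]  P^+=[0.1039]
step 3: x^-=[2.5501]  P^-=[0.4947]  S=[0.6247]  K=[0.7919]  nu=[-1.8201]  x^+=[1.1088]  P^+=[0.1029]
step 4: x^-=[1.3527]  P^-=[0.4932]  S=[0.6232]  K=[0.7914]  nu=[1.8073]  x^+=[2.7830]  P^+=[0.1029]
step 5: x^-=[3.3953]  P^-=[0.4931]  S=[0.6231]  K=[0.7914]  nu=[-5.1553]  x^+=[-0.6845]  P^+=[0.1029]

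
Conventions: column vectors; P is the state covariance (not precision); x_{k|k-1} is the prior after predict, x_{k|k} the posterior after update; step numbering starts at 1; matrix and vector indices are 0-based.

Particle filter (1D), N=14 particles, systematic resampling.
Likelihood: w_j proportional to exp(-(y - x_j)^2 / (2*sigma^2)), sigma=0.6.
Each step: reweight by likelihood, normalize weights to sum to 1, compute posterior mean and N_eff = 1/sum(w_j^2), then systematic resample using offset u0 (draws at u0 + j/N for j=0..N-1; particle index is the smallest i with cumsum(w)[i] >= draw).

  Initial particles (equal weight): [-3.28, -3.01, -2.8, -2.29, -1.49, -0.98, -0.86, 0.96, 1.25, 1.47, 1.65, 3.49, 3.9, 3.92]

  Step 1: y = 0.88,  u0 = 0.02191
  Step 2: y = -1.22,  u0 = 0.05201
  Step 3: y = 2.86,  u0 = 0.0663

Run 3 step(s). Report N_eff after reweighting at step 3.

step 1: w=[0.0000, 0.0000, 0.0000, 0.0000, 0.0001, 0.0028, 0.0052, 0.3421, 0.2854, 0.2128, 0.1515, 0.0000, 0.0000, 0.0000]  mean=1.2407  Neff=3.7484  idx=[7, 7, 7, 7, 7, 8, 8, 8, 8, 9, 9, 9, 10, 10]
step 2: w=[0.1746, 0.1746, 0.1746, 0.1746, 0.1746, 0.0268, 0.0268, 0.0268, 0.0268, 0.0055, 0.0055, 0.0055, 0.0014, 0.0014]  mean=1.0015  Neff=6.4314  idx=[0, 0, 1, 1, 1, 2, 2, 3, 3, 3, 4, 4, 6, 8]
step 3: w=[0.0494, 0.0494, 0.0494, 0.0494, 0.0494, 0.0494, 0.0494, 0.0494, 0.0494, 0.0494, 0.0494, 0.0494, 0.2033, 0.2033]  mean=1.0779  Neff=8.9280  idx=[1, 2, 4, 5, 7, 8, 10, 11, 12, 12, 12, 13, 13, 13]

N_eff = 8.9280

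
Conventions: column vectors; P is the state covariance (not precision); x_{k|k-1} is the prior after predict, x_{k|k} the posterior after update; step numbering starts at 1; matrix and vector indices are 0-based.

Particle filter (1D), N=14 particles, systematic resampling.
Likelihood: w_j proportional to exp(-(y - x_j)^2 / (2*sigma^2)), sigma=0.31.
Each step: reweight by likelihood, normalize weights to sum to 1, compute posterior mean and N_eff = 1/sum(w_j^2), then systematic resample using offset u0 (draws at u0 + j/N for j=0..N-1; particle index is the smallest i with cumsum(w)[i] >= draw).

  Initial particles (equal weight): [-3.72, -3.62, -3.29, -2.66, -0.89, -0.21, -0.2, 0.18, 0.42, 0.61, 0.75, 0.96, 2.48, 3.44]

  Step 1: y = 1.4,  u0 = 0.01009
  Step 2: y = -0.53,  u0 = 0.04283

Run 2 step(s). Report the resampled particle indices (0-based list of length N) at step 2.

step 1: w=[0.0000, 0.0000, 0.0000, 0.0000, 0.0000, 0.0000, 0.0000, 0.0008, 0.0129, 0.0741, 0.2116, 0.6962, 0.0044, 0.0000]  mean=0.8887  Neff=1.8688  idx=[8, 9, 10, 10, 10, 11, 11, 11, 11, 11, 11, 11, 11, 11]
step 2: w=[0.8324, 0.1054, 0.0181, 0.0181, 0.0181, 0.0009, 0.0009, 0.0009, 0.0009, 0.0009, 0.0009, 0.0009, 0.0009, 0.0009]  mean=0.4622  Neff=1.4185  idx=[0, 0, 0, 0, 0, 0, 0, 0, 0, 0, 0, 0, 1, 3]

resampled_idx = [0, 0, 0, 0, 0, 0, 0, 0, 0, 0, 0, 0, 1, 3]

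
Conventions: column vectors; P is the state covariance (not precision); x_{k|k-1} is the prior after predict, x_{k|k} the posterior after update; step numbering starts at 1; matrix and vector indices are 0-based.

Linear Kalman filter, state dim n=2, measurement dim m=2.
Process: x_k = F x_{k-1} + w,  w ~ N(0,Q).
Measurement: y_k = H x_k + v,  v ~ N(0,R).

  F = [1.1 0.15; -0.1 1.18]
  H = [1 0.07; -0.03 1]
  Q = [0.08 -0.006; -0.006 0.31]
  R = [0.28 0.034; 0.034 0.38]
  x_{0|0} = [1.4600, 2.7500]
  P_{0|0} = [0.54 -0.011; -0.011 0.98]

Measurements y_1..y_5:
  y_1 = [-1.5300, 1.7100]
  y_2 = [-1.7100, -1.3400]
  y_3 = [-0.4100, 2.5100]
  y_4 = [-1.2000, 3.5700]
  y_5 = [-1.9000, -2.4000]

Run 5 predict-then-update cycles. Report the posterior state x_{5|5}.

x_post = [-1.2758, -0.2168]

step 1: x^-=[2.0185, 3.0990]  P^-=[0.7518 0.0939; 0.0939 1.6825]  S=[1.0532 0.2230; 0.2230 2.0576]  K=[0.7295 -0.0444; 0.0289 0.8132]  nu=[-3.7654, -1.3284]  x^+=[-0.6693, 1.9100]  P^+=[0.2018 0.0140; 0.0140 0.3104]
step 2: x^-=[-0.4498, 2.3207]  P^-=[0.3357 0.0447; 0.0447 0.7410]  S=[0.6256 0.1204; 0.1204 1.1186]  K=[0.5470 -0.0279; 0.0277 0.6582]  nu=[-1.4227, -3.6742]  x^+=[-1.1254, -0.1371]  P^+=[0.1513 0.0125; 0.0125 0.2514]
step 3: x^-=[-1.2585, -0.0493]  P^-=[0.2729 0.0379; 0.0379 0.6587]  S=[0.5615 0.1098; 0.1098 1.0366]  K=[0.4955 -0.0238; 0.0262 0.6315]  nu=[0.8520, 2.5215]  x^+=[-0.8964, 1.5654]  P^+=[0.1371 0.0119; 0.0119 0.2412]
step 4: x^-=[-0.7512, 1.9368]  P^-=[0.2552 0.0369; 0.0369 0.6444]  S=[0.5436 0.1083; 0.1083 1.0225]  K=[0.4787 -0.0221; 0.0261 0.6264]  nu=[-0.5844, 1.6106]  x^+=[-1.0665, 2.9305]  P^+=[0.1325 0.0119; 0.0119 0.2393]
step 5: x^-=[-0.7336, 3.5647]  P^-=[0.2496 0.0370; 0.0370 0.6417]  S=[0.5379 0.1084; 0.1084 1.0197]  K=[0.4731 -0.0213; 0.0263 0.6254]  nu=[-1.4160, -5.9867]  x^+=[-1.2758, -0.2168]  P^+=[0.1309 0.0119; 0.0119 0.2389]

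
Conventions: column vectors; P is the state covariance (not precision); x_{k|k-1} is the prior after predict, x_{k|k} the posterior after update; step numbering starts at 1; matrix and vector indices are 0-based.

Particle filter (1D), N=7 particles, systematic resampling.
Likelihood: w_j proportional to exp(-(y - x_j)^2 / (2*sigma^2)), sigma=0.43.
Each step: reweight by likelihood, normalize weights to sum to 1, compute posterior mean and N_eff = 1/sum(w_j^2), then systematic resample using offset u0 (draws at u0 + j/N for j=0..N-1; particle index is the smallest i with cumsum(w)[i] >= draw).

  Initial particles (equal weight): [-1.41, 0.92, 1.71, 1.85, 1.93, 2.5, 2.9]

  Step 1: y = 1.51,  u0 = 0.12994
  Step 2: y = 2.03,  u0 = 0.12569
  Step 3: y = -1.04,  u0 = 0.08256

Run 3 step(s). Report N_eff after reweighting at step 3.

step 1: w=[0.0000, 0.1436, 0.3305, 0.2694, 0.2285, 0.0260, 0.0020]  mean=1.7074  Neff=3.9168  idx=[1, 2, 2, 3, 3, 4, 5]
step 2: w=[0.0073, 0.1545, 0.1545, 0.1867, 0.1867, 0.1983, 0.1121]  mean=1.8887  Neff=5.9043  idx=[1, 2, 3, 4, 5, 5, 6]
step 3: w=[0.4342, 0.4342, 0.0513, 0.0513, 0.0144, 0.0144, 0.0000]  mean=1.7307  Neff=2.6125  idx=[0, 0, 0, 1, 1, 1, 3]

N_eff = 2.6125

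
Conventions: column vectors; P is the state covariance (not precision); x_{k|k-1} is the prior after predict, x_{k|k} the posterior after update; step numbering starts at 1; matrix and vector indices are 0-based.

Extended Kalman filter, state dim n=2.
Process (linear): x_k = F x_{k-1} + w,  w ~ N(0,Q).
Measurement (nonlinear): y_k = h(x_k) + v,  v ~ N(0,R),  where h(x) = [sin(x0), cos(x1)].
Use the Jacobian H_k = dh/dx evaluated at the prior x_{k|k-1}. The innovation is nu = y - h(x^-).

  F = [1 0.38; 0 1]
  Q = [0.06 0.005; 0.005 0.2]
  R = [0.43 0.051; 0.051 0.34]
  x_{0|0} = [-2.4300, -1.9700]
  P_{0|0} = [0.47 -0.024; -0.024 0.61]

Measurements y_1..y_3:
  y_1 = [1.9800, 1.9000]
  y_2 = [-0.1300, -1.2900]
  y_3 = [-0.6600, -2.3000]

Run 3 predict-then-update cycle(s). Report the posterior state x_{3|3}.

x_post = [-5.3884, -2.8685]

step 1: x^-=[-3.1786, -1.9700]  P^-=[0.5998 0.2128; 0.2128 0.8100]  H_jac=[-0.9993 0.0000; 0.0000 0.9214]  S=[1.0290 -0.1449; -0.1449 1.0276]  K=[-0.5669 0.1108; -0.1065 0.7112]  nu=[1.9430, 2.2887]  x^+=[-4.0264, -0.5491]  P^+=[0.2383 0.0095; 0.0095 0.2566]
step 2: x^-=[-4.2351, -0.5491]  P^-=[0.3426 0.1120; 0.1120 0.4566]  H_jac=[-0.4594 0.0000; 0.0000 0.5219]  S=[0.5023 0.0241; 0.0241 0.4644]  K=[-0.3201 0.1425; -0.1274 0.5198]  nu=[-1.0182, -2.1430]  x^+=[-4.2146, -1.5332]  P^+=[0.2839 0.0616; 0.0616 0.3261]
step 3: x^-=[-4.7972, -1.5332]  P^-=[0.4377 0.1905; 0.1905 0.5261]  H_jac=[0.0847 0.0000; 0.0000 0.9993]  S=[0.4331 0.0671; 0.0671 0.8654]  K=[0.0522 0.2159; -0.0576 0.6120]  nu=[-1.6564, -2.3375]  x^+=[-5.3884, -2.8685]  P^+=[0.3947 0.0761; 0.0761 0.2053]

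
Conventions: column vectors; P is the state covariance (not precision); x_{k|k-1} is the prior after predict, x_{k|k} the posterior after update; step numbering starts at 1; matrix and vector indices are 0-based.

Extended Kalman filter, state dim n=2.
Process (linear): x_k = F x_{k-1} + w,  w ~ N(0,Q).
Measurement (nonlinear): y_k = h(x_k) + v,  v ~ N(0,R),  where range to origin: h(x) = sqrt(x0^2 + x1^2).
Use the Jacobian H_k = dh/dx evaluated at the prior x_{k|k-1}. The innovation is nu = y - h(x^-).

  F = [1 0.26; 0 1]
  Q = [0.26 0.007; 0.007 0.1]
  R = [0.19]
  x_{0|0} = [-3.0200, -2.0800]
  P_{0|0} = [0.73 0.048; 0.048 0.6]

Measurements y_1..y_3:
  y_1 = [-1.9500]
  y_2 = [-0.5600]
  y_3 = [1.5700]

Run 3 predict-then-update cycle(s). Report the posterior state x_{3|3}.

x_post = [-0.5770, 1.0580]

step 1: x^-=[-3.5608, -2.0800]  P^-=[1.0555 0.2110; 0.2110 0.7000]  H_jac=[-0.8635 -0.5044]  S=[1.3389]  K=[-0.7602; -0.3998]  nu=[-6.0738]  x^+=[1.0567, 0.3482]  P^+=[0.2817 -0.1959; -0.1959 0.4860]
step 2: x^-=[1.1472, 0.3482]  P^-=[0.4727 -0.0626; -0.0626 0.5860]  H_jac=[0.9569 0.2905]  S=[0.6375]  K=[0.6810; 0.1731]  nu=[-1.7589]  x^+=[-0.0507, 0.0438]  P^+=[0.1770 -0.1377; -0.1377 0.5669]
step 3: x^-=[-0.0393, 0.0438]  P^-=[0.4037 0.0167; 0.0167 0.6669]  H_jac=[-0.6679 0.7442]  S=[0.7229]  K=[-0.3559; 0.6712]  nu=[1.5112]  x^+=[-0.5770, 1.0580]  P^+=[0.3122 0.1893; 0.1893 0.3413]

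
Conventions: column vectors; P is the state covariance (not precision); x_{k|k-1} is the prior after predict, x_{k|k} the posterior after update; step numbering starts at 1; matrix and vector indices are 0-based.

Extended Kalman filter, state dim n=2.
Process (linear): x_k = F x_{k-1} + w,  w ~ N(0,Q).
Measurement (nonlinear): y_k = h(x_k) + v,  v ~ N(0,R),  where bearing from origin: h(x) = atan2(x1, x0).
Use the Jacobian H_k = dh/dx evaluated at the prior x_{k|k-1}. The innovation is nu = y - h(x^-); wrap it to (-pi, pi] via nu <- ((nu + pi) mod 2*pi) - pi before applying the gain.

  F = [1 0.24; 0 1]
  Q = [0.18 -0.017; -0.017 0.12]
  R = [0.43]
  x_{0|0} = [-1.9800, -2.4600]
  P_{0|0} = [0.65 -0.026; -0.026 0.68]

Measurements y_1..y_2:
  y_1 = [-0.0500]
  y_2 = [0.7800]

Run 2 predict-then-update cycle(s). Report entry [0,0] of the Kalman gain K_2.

K[0,0] = 0.3328

step 1: x^-=[-2.5704, -2.4600]  P^-=[0.8567 0.1202; 0.1202 0.8000]  H_jac=[0.1943 -0.2031]  S=[0.4859]  K=[0.2924; -0.2863]  nu=[2.3281]  x^+=[-1.8896, -3.1265]  P^+=[0.8151 0.1609; 0.1609 0.7602]
step 2: x^-=[-2.6399, -3.1265]  P^-=[1.1161 0.3263; 0.3263 0.8802]  H_jac=[0.1867 -0.1577]  S=[0.4716]  K=[0.3328; -0.1651]  nu=[3.0520]  x^+=[-1.6241, -3.6303]  P^+=[1.0639 0.3522; 0.3522 0.8673]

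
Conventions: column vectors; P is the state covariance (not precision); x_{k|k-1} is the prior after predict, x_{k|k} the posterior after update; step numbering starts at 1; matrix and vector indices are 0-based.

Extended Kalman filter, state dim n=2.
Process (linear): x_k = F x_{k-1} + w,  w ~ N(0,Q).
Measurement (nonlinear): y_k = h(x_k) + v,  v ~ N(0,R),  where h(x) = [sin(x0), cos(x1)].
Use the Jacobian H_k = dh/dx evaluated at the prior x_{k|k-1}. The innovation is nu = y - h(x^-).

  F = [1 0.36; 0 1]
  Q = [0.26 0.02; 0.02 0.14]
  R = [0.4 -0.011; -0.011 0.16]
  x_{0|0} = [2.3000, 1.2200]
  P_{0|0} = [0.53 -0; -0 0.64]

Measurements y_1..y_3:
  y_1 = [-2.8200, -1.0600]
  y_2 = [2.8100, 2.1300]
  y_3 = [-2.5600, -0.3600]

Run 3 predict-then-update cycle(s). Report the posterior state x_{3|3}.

step 1: x^-=[2.7392, 1.2200]  P^-=[0.8729 0.2504; 0.2504 0.7800]  H_jac=[-0.9201 0.0000; 0.0000 -0.9391]  S=[1.1391 0.2054; 0.2054 0.8479]  K=[-0.6851 -0.1114; -0.0486 -0.8521]  nu=[-3.2116, -1.4036]  x^+=[5.0958, 2.5723]  P^+=[0.2965 0.0110; 0.0110 0.1446]
step 2: x^-=[6.0218, 2.5723]  P^-=[0.5831 0.0830; 0.0830 0.2846]  H_jac=[0.9660 0.0000; 0.0000 -0.5390]  S=[0.9442 -0.0542; -0.0542 0.2427]  K=[0.5936 -0.0517; 0.0493 -0.6211]  nu=[3.0684, 2.9723]  x^+=[7.6896, 0.8773]  P^+=[0.2464 0.0275; 0.0275 0.1854]
step 3: x^-=[8.0054, 0.8773]  P^-=[0.5502 0.1142; 0.1142 0.3254]  H_jac=[-0.1508 0.0000; 0.0000 -0.7690]  S=[0.4125 0.0022; 0.0022 0.3524]  K=[-0.1998 -0.2479; -0.0379 -0.7097]  nu=[-3.5486, -0.9992]  x^+=[8.9622, 1.7210]  P^+=[0.5118 0.0487; 0.0487 0.1471]

x_post = [8.9622, 1.7210]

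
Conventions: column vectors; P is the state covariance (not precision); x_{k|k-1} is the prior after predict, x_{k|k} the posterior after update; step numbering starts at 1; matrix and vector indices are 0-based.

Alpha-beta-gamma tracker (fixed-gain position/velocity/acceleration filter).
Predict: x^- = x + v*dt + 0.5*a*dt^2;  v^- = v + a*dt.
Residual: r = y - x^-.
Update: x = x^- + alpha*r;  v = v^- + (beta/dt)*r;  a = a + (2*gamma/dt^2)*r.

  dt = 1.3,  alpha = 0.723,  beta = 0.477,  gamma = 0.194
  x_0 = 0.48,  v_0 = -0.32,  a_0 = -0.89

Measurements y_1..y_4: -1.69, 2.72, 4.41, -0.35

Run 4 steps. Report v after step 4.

step 1: x_pred=-0.6881  r=-1.0019  x^+=-1.4125  v^+=-1.8446  a^+=-1.1200
step 2: x_pred=-4.7569  r=7.4769  x^+=0.6489  v^+=-0.5572  a^+=0.5966
step 3: x_pred=0.4286  r=3.9814  x^+=3.3071  v^+=1.6792  a^+=1.5106
step 4: x_pred=6.7666  r=-7.1166  x^+=1.6213  v^+=1.0318  a^+=-0.1232

v_post = 1.0318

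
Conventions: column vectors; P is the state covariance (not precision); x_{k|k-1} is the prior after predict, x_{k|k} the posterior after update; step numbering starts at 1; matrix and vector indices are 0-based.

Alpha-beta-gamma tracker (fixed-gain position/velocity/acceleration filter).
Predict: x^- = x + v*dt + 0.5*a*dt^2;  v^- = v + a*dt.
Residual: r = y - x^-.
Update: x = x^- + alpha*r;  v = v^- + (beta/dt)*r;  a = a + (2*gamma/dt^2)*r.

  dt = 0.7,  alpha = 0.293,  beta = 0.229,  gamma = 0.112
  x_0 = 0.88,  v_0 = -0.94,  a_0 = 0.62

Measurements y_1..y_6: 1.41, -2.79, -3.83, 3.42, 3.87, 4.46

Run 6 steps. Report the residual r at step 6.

step 1: x_pred=0.3739  r=1.0361  x^+=0.6775  v^+=-0.1670  a^+=1.0936
step 2: x_pred=0.8285  r=-3.6185  x^+=-0.2317  v^+=-0.5853  a^+=-0.5605
step 3: x_pred=-0.7787  r=-3.0513  x^+=-1.6728  v^+=-1.9758  a^+=-1.9554
step 4: x_pred=-3.5349  r=6.9549  x^+=-1.4971  v^+=-1.0693  a^+=1.2240
step 5: x_pred=-1.9458  r=5.8158  x^+=-0.2418  v^+=1.6900  a^+=3.8826
step 6: x_pred=1.8925  r=2.5675  x^+=2.6448  v^+=5.2478  a^+=5.0563

resid = 2.5675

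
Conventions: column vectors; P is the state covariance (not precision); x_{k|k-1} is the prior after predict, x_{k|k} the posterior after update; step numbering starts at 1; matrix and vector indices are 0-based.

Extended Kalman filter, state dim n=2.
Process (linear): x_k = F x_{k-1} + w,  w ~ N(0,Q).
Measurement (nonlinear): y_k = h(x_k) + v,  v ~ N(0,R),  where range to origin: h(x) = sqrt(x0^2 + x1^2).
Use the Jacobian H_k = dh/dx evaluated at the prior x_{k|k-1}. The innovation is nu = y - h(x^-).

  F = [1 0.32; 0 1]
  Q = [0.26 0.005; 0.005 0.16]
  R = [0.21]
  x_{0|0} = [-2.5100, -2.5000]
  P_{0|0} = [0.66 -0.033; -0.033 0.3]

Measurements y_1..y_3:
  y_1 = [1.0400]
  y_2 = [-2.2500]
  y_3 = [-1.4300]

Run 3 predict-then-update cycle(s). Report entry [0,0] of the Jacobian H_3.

step 1: x^-=[-3.3100, -2.5000]  P^-=[0.9296 0.0680; 0.0680 0.4600]  H_jac=[-0.7980 -0.6027]  S=[1.0344]  K=[-0.7567; -0.3205]  nu=[-3.1080]  x^+=[-0.9581, -1.5040]  P^+=[0.3373 -0.1829; -0.1829 0.3538]
step 2: x^-=[-1.4394, -1.5040]  P^-=[0.5165 -0.0647; -0.0647 0.5138]  H_jac=[-0.6914 -0.7225]  S=[0.6605]  K=[-0.4699; -0.4943]  nu=[-4.3317]  x^+=[0.5963, 0.6372]  P^+=[0.3706 -0.2181; -0.2181 0.3524]
step 3: x^-=[0.8002, 0.6372]  P^-=[0.5271 -0.1003; -0.1003 0.5124]  H_jac=[0.7823 0.6229]  S=[0.6336]  K=[0.5521; 0.3799]  nu=[-2.4530]  x^+=[-0.5541, -0.2946]  P^+=[0.3339 -0.2332; -0.2332 0.4209]

H_jac[0,0] = 0.7823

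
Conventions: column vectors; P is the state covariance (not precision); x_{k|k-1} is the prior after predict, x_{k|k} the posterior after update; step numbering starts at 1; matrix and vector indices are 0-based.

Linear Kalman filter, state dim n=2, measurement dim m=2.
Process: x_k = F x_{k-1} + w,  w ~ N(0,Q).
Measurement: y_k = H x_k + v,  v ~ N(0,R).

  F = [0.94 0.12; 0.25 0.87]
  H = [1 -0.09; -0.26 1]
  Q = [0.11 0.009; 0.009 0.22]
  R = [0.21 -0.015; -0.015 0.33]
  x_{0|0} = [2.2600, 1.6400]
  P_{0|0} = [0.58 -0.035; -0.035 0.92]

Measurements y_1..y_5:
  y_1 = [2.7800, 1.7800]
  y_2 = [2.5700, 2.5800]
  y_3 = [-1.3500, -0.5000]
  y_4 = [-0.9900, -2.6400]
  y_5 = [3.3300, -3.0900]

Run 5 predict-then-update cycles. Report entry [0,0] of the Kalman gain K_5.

step 1: x^-=[2.3212, 1.9918]  P^-=[0.6278 0.2117; 0.2117 0.9374]  S=[0.8073 -0.0460; -0.0460 1.1997]  K=[0.7580 0.0694; 0.2000 0.7431]  nu=[0.6381, 0.3917]  x^+=[2.8321, 2.4105]  P^+=[0.1630 0.0539; 0.0539 0.2562]
step 2: x^-=[2.9514, 2.8052]  P^-=[0.2699 0.1198; 0.1198 0.4476]  S=[0.4619 -0.0029; -0.0029 0.7336]  K=[0.5613 0.0698; 0.1756 0.5684]  nu=[-0.1289, 0.5422]  x^+=[2.9169, 3.0907]  P^+=[0.1210 0.0461; 0.0461 0.1969]
step 3: x^-=[3.1128, 3.4181]  P^-=[0.2301 0.0971; 0.0971 0.3967]  S=[0.4259 -0.0112; -0.0112 0.6917]  K=[0.5215 0.0623; 0.1583 0.5395]  nu=[-4.1551, -3.1088]  x^+=[0.7523, 1.0833]  P^+=[0.1124 0.0419; 0.0419 0.1866]
step 4: x^-=[0.8372, 1.1306]  P^-=[0.2214 0.0904; 0.0904 0.3865]  S=[0.4183 -0.0148; -0.0148 0.6844]  K=[0.5120 0.0591; 0.1519 0.5336]  nu=[-1.7254, -3.5529]  x^+=[-0.2562, -1.0274]  P^+=[0.1103 0.0405; 0.0405 0.1843]
step 5: x^-=[-0.3641, -0.9579]  P^-=[0.2192 0.0885; 0.0885 0.3840]  S=[0.4164 -0.0160; -0.0160 0.6828]  K=[0.5096 0.0581; 0.1500 0.5322]  nu=[3.6079, -2.2268]  x^+=[1.3451, -1.6020]  P^+=[0.1097 0.0400; 0.0400 0.1838]

K[0,0] = 0.5096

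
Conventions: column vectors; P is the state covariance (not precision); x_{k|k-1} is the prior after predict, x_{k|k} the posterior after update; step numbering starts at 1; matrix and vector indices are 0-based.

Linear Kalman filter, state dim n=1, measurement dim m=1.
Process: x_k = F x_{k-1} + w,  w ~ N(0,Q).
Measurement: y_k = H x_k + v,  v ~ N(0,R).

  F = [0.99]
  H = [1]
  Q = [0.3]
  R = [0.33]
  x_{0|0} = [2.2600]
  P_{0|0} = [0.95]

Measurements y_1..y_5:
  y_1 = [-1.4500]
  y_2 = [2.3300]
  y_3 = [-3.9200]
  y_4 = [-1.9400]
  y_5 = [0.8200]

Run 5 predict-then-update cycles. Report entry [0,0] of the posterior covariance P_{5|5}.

P_post[0,0] = 0.1979

step 1: x^-=[2.2374]  P^-=[1.2311]  S=[1.5611]  K=[0.7886]  nu=[-3.6874]  x^+=[-0.6705]  P^+=[0.2602]
step 2: x^-=[-0.6638]  P^-=[0.5551]  S=[0.8851]  K=[0.6271]  nu=[2.9938]  x^+=[1.2137]  P^+=[0.2070]
step 3: x^-=[1.2016]  P^-=[0.5028]  S=[0.8328]  K=[0.6038]  nu=[-5.1216]  x^+=[-1.8906]  P^+=[0.1992]
step 4: x^-=[-1.8717]  P^-=[0.4953]  S=[0.8253]  K=[0.6001]  nu=[-0.0683]  x^+=[-1.9127]  P^+=[0.1980]
step 5: x^-=[-1.8936]  P^-=[0.4941]  S=[0.8241]  K=[0.5996]  nu=[2.7136]  x^+=[-0.2666]  P^+=[0.1979]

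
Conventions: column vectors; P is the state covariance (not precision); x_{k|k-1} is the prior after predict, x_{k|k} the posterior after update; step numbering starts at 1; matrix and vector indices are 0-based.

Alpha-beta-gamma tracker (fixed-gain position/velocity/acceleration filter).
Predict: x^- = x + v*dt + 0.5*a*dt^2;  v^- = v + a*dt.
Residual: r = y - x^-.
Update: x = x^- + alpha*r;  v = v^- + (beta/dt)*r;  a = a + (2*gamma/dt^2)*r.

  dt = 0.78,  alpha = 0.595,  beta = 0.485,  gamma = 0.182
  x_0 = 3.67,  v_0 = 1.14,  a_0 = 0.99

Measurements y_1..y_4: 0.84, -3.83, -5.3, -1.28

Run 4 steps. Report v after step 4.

step 1: x_pred=4.8604  r=-4.0204  x^+=2.4682  v^+=-0.5876  a^+=-1.4153
step 2: x_pred=1.5793  r=-5.4093  x^+=-1.6392  v^+=-5.0551  a^+=-4.6517
step 3: x_pred=-6.9972  r=1.6972  x^+=-5.9874  v^+=-7.6281  a^+=-3.6363
step 4: x_pred=-13.0434  r=11.7634  x^+=-6.0442  v^+=-3.1499  a^+=3.4017

v_post = -3.1499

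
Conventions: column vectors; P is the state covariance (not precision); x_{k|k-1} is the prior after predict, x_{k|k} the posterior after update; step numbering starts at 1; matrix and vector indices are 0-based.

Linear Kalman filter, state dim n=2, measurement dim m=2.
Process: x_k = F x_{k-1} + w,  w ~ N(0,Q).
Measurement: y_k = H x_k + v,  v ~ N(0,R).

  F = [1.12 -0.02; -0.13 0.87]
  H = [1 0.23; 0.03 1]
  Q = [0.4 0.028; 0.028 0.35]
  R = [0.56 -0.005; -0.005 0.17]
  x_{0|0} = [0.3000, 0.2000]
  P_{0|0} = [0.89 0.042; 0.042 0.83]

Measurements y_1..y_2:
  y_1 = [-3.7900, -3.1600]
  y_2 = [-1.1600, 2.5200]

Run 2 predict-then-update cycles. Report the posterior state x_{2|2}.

step 1: x^-=[0.3320, 0.1350]  P^-=[1.5149 -0.0750; -0.0750 0.9838]  S=[2.0924 0.1912; 0.1912 1.1506]  K=[0.7292 -0.1468; -0.0057 0.8540]  nu=[-4.1531, -3.3050]  x^+=[-2.2109, -2.6635]  P^+=[0.4185 -0.0412; -0.0412 0.1464]
step 2: x^-=[-2.4229, -2.0299]  P^-=[0.9269 -0.0757; -0.0757 0.4772]  S=[1.4773 0.0563; 0.0563 0.6435]  K=[0.6205 -0.1288; -0.0051 0.7385]  nu=[1.7298, 4.6225]  x^+=[-1.9447, 1.3751]  P^+=[0.3564 -0.0357; -0.0357 0.1266]

x_post = [-1.9447, 1.3751]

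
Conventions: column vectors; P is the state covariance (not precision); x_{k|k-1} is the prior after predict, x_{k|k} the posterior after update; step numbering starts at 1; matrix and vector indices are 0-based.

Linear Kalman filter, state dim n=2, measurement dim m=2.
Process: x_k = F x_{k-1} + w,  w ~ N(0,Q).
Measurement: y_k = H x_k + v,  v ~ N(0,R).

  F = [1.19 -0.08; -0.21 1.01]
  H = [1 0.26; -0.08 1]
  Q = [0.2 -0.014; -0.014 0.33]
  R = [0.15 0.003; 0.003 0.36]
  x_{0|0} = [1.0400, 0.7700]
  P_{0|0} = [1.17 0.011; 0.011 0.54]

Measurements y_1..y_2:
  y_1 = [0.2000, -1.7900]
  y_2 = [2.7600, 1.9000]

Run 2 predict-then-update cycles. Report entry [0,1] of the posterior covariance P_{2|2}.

step 1: x^-=[1.1760, 0.5593]  P^-=[1.8582 -0.3366; -0.3366 0.9278]  S=[1.8959 -0.2340; -0.2340 1.3535]  K=[0.9091 -0.2013; 0.0376 0.7118]  nu=[-1.1214, -2.2552]  x^+=[0.6105, -1.0882]  P^+=[0.1508 -0.0577; -0.0577 0.2518]
step 2: x^-=[0.8136, -1.2273]  P^-=[0.4261 -0.1423; -0.1423 0.6179]  S=[0.5439 -0.0098; -0.0098 1.0034]  K=[0.7124 -0.1689; 0.0450 0.6276]  nu=[2.2655, 3.1924]  x^+=[1.8884, 0.8783]  P^+=[0.1191 -0.0491; -0.0491 0.2221]

P_post[0,1] = -0.0491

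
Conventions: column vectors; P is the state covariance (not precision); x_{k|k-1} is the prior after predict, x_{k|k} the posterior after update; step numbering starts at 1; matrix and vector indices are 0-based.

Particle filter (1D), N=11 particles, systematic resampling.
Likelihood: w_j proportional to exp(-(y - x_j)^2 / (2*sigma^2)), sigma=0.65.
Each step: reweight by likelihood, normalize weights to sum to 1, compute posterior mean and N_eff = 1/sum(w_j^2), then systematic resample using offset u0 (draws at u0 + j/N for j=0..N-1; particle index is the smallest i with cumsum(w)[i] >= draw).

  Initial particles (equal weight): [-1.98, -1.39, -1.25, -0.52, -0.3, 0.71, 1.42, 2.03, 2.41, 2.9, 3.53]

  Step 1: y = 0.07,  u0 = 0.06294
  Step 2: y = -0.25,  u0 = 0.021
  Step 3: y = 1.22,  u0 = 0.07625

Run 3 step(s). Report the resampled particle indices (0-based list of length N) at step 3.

step 1: w=[0.0028, 0.0325, 0.0515, 0.2681, 0.3442, 0.2492, 0.0468, 0.0043, 0.0006, 0.0000, 0.0000]  mean=-0.1039  Neff=3.8706  idx=[2, 3, 3, 3, 4, 4, 4, 5, 5, 5, 6]
step 2: w=[0.0432, 0.1293, 0.1293, 0.1293, 0.1405, 0.1405, 0.1405, 0.0474, 0.0474, 0.0474, 0.0052]  mean=-0.2739  Neff=8.4718  idx=[0, 1, 2, 2, 3, 4, 4, 5, 6, 6, 8]
step 3: w=[0.0006, 0.0237, 0.0237, 0.0237, 0.0237, 0.0554, 0.0554, 0.0554, 0.0554, 0.0554, 0.6273]  mean=0.3122  Neff=2.4320  idx=[4, 6, 7, 9, 10, 10, 10, 10, 10, 10, 10]

resampled_idx = [4, 6, 7, 9, 10, 10, 10, 10, 10, 10, 10]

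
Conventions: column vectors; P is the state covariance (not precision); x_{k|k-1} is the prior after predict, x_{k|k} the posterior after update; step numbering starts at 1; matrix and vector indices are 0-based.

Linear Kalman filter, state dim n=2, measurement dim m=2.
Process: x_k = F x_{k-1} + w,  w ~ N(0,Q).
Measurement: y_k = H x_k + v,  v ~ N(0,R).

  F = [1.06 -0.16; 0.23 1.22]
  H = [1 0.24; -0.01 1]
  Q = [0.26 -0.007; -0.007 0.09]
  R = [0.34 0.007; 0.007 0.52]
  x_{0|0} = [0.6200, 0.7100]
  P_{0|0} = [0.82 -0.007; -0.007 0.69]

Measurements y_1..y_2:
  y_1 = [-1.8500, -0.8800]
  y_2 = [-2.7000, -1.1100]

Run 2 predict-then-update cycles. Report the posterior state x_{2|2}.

step 1: x^-=[0.5436, 1.0088]  P^-=[1.2014 0.0494; 0.0494 1.1564]  S=[1.6317 0.3218; 0.3218 1.6756]  K=[0.7682 -0.1252; 0.0668 0.6770]  nu=[-2.6357, -1.8834]  x^+=[-1.2454, -0.4425]  P^+=[0.2740 -0.0570; -0.0570 0.3520]
step 2: x^-=[-1.2493, -0.8263]  P^-=[0.5962 -0.0805; -0.0805 0.5964]  S=[0.9319 0.0638; 0.0638 1.1180]  K=[0.6268 -0.1131; 0.0307 0.5324]  nu=[-1.2524, -0.2962]  x^+=[-2.0008, -1.0224]  P^+=[0.2248 -0.0522; -0.0522 0.2765]

x_post = [-2.0008, -1.0224]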